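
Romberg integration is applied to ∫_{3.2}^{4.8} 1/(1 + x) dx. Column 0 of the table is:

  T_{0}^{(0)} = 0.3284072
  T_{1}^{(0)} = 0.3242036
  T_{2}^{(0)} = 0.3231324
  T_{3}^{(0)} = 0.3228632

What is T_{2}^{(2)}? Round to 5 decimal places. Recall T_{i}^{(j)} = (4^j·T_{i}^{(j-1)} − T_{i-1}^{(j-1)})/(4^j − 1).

T_{1}^{(1)} = 0.3242036 + (0.3242036 − 0.3284072)/3 = 0.3228024
T_{2}^{(1)} = (4·0.3231324 − 0.3242036) / 3 = 0.3227753
T_{2}^{(2)} = 0.3227753 + (0.3227753 − 0.3228024)/15 = 0.3227735

0.32277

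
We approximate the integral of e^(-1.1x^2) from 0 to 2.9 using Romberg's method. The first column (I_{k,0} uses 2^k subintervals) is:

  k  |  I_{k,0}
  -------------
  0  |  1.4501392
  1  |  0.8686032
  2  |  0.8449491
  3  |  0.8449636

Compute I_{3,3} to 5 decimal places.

Richardson extrapolation on the trapezoidal column (denominator 4−1=3):
I_{1,1} = (4·0.8686032 − 1.4501392) / 3 = 0.6747579
I_{2,1} = 0.8449491 + (0.8449491 − 0.8686032)/3 = 0.8370644
I_{3,1} = 0.8449636 + (0.8449636 − 0.8449491)/3 = 0.8449684
I_{2,2} = 0.8370644 + (0.8370644 − 0.6747579)/15 = 0.8478848
I_{3,2} = 0.8449684 + (0.8449684 − 0.8370644)/15 = 0.8454953
I_{3,3} = (64·0.8454953 − 0.8478848) / 63 = 0.8454574

0.84546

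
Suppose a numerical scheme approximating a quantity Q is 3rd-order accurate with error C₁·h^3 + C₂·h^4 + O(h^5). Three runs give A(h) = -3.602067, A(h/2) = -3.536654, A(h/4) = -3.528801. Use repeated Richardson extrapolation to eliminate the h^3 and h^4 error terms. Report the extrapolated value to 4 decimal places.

First eliminate the h^3 term (factor 2^3 = 8):
  B₁ = (8·(-3.536654) − (-3.602067))/7 = -3.527309
  B₂ = (8·(-3.528801) − (-3.536654))/7 = -3.527679
Then eliminate the h^4 term (factor 2^4 = 16):
  (16·(-3.527679) − (-3.527309))/15 = -3.527704

-3.5277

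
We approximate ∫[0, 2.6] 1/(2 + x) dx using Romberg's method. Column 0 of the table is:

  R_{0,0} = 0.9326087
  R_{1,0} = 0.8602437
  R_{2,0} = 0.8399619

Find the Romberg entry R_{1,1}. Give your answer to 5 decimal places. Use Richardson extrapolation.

0.83612

Richardson extrapolation on the trapezoidal column (denominator 4−1=3):
R_{1,1} = 0.8602437 + (0.8602437 − 0.9326087)/3 = 0.8361220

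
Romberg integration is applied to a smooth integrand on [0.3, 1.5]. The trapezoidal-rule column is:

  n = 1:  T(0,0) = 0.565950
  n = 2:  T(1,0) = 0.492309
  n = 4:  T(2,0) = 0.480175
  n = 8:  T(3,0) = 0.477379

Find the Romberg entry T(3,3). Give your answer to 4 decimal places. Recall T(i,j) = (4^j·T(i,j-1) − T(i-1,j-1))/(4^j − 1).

0.4765

Richardson extrapolation on the trapezoidal column (denominator 4−1=3):
T(1,1) = (4·0.492309 − 0.565950) / 3 = 0.467762
T(2,1) = 0.480175 + (0.480175 − 0.492309)/3 = 0.476130
T(3,1) = (4·0.477379 − 0.480175) / 3 = 0.476447
T(2,2) = (16·0.476130 − 0.467762) / 15 = 0.476688
T(3,2) = (16·0.476447 − 0.476130) / 15 = 0.476468
T(3,3) = 0.476468 + (0.476468 − 0.476688)/63 = 0.476465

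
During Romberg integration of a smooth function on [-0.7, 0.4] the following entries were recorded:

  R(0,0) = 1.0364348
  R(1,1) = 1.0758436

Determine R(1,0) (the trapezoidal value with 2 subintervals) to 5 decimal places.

From R(1,1) = (4·R(1,0) − R(0,0))/3, solve for R(1,0):
4·R(1,0) = 3·1.0758436 + 1.0364348 = 4.2639656
R(1,0) = 1.0659914

1.06599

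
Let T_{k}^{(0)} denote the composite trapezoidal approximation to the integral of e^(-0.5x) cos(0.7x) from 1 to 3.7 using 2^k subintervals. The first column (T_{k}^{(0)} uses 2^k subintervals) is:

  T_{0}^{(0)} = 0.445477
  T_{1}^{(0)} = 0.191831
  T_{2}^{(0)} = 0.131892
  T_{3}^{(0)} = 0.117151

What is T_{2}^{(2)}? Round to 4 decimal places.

Richardson extrapolation on the trapezoidal column (denominator 4−1=3):
T_{1}^{(1)} = (4·0.191831 − 0.445477) / 3 = 0.107282
T_{2}^{(1)} = (4·0.131892 − 0.191831) / 3 = 0.111912
T_{2}^{(2)} = 0.111912 + (0.111912 − 0.107282)/15 = 0.112221

0.1122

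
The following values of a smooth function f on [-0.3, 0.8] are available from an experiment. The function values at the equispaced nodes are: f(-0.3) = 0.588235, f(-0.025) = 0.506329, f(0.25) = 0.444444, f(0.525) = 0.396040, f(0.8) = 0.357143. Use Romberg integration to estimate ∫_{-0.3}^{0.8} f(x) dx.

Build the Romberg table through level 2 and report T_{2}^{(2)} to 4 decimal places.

0.4990

T_{0}^{(0)} (trapezoid, 1 panel, h=1.1000): 0.519958
T_{1}^{(0)} (trapezoid, 2 panels, h=0.5500): 0.504423
T_{2}^{(0)} (trapezoid, 4 panels, h=0.2750): 0.500363
T_{1}^{(1)} = 0.504423 + (0.504423 − 0.519958)/3 = 0.499245
T_{2}^{(1)} = 0.500363 + (0.500363 − 0.504423)/3 = 0.499010
T_{2}^{(2)} = 0.499010 + (0.499010 − 0.499245)/15 = 0.498994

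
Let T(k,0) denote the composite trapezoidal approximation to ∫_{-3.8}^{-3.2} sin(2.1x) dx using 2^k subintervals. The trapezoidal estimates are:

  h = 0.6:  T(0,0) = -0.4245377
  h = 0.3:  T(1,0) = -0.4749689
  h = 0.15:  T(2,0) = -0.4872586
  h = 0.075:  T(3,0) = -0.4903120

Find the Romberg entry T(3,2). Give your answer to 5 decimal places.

T(2,1) = (4·(-0.4872586) − (-0.4749689)) / 3 = -0.4913552
T(3,1) = -0.4903120 + (-0.4903120 − (-0.4872586))/3 = -0.4913298
T(3,2) = -0.4913298 + (-0.4913298 − (-0.4913552))/15 = -0.4913281
(Column j=1 coincides with Simpson's rule on the same nodes.)

-0.49133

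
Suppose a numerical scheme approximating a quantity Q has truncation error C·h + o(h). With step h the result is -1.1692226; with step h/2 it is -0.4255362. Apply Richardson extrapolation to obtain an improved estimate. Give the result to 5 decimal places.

The leading error scales as h; refining by a factor of 2 reduces it by 2^1 = 2.
Extrapolated value = (2·A(h/2) − A(h)) / (2 − 1)
= (2·(-0.4255362) − (-1.1692226)) / 1
= 0.3181502 / 1 = 0.3181502

0.31815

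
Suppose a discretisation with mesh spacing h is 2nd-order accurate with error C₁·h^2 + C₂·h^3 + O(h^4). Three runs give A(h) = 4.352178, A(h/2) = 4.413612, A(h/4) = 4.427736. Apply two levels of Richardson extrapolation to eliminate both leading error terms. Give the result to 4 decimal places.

First eliminate the h^2 term (factor 2^2 = 4):
  B₁ = (4·4.413612 − 4.352178)/3 = 4.434090
  B₂ = (4·4.427736 − 4.413612)/3 = 4.432444
Then eliminate the h^3 term (factor 2^3 = 8):
  (8·4.432444 − 4.434090)/7 = 4.432209

4.4322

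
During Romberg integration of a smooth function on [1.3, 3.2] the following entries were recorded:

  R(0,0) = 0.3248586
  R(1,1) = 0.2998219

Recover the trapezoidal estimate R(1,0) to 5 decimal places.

0.30608

From R(1,1) = (4·R(1,0) − R(0,0))/3, solve for R(1,0):
4·R(1,0) = 3·0.2998219 + 0.3248586 = 1.2243243
R(1,0) = 0.3060811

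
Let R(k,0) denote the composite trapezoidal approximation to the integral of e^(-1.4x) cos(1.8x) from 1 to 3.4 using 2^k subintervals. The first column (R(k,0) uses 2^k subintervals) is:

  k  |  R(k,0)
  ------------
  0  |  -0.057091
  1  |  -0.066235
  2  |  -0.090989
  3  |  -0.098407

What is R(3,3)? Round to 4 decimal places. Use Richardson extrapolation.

-0.1010

Richardson extrapolation on the trapezoidal column (denominator 4−1=3):
R(1,1) = (4·(-0.066235) − (-0.057091)) / 3 = -0.069283
R(2,1) = -0.090989 + (-0.090989 − (-0.066235))/3 = -0.099240
R(3,1) = -0.098407 + (-0.098407 − (-0.090989))/3 = -0.100880
R(2,2) = -0.099240 + (-0.099240 − (-0.069283))/15 = -0.101237
R(3,2) = -0.100880 + (-0.100880 − (-0.099240))/15 = -0.100989
R(3,3) = (64·(-0.100989) − (-0.101237)) / 63 = -0.100985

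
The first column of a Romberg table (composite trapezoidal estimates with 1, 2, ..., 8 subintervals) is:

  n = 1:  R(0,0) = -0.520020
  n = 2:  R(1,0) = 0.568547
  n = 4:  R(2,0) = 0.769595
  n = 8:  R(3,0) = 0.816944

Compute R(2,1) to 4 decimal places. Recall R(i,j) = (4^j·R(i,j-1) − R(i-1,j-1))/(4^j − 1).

Richardson extrapolation on the trapezoidal column (denominator 4−1=3):
R(2,1) = 0.769595 + (0.769595 − 0.568547)/3 = 0.836611

0.8366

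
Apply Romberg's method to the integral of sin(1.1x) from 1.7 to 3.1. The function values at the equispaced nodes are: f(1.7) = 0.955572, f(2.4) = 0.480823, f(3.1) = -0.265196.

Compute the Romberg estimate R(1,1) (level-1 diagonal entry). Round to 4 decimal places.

0.6099

R(0,0) (trapezoid, 1 panel, h=1.4000): 0.483263
R(1,0) (trapezoid, 2 panels, h=0.7000): 0.578208
R(1,1) = 0.578208 + (0.578208 − 0.483263)/3 = 0.609856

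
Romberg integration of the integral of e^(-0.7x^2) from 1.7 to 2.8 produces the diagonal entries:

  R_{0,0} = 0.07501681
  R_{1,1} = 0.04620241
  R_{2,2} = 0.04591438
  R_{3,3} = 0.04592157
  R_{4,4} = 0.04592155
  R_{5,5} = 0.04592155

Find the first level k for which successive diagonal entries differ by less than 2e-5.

k = 3

|R_{1,1} − R_{0,0}| = 0.02881440 ≥ 2e-5
|R_{2,2} − R_{1,1}| = 0.00028803 ≥ 2e-5
|R_{3,3} − R_{2,2}| = 0.00000719 < 2e-5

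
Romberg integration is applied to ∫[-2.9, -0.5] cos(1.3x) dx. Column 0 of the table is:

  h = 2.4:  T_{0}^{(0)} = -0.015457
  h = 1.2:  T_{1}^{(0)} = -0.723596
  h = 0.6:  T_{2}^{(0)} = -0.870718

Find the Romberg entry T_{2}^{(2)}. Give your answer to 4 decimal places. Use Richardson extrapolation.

-0.9171

Richardson extrapolation on the trapezoidal column (denominator 4−1=3):
T_{1}^{(1)} = (4·(-0.723596) − (-0.015457)) / 3 = -0.959642
T_{2}^{(1)} = -0.870718 + (-0.870718 − (-0.723596))/3 = -0.919759
T_{2}^{(2)} = -0.919759 + (-0.919759 − (-0.959642))/15 = -0.917100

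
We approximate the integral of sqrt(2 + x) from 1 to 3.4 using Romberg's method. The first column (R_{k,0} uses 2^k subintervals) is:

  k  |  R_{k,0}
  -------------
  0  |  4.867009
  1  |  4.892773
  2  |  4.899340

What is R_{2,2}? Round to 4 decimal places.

4.9015

R_{1,1} = 4.892773 + (4.892773 − 4.867009)/3 = 4.901361
R_{2,1} = (4·4.899340 − 4.892773) / 3 = 4.901529
R_{2,2} = 4.901529 + (4.901529 − 4.901361)/15 = 4.901540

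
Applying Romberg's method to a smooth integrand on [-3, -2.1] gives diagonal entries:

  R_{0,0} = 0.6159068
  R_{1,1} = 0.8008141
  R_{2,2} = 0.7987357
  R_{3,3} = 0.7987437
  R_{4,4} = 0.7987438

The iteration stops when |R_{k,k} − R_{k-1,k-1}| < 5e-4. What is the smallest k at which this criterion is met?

|R_{1,1} − R_{0,0}| = 0.1849073 ≥ 5e-4
|R_{2,2} − R_{1,1}| = 0.0020784 ≥ 5e-4
|R_{3,3} − R_{2,2}| = 0.0000080 < 5e-4

k = 3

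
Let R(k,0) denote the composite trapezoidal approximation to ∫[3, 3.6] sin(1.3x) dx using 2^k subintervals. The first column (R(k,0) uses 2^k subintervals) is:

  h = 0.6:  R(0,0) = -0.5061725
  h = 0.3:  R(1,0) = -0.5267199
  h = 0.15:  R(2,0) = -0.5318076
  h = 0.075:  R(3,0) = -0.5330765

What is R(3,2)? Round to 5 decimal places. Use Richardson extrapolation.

Richardson extrapolation on the trapezoidal column (denominator 4−1=3):
R(2,1) = -0.5318076 + (-0.5318076 − (-0.5267199))/3 = -0.5335035
R(3,1) = (4·(-0.5330765) − (-0.5318076)) / 3 = -0.5334995
R(3,2) = -0.5334995 + (-0.5334995 − (-0.5335035))/15 = -0.5334992

-0.53350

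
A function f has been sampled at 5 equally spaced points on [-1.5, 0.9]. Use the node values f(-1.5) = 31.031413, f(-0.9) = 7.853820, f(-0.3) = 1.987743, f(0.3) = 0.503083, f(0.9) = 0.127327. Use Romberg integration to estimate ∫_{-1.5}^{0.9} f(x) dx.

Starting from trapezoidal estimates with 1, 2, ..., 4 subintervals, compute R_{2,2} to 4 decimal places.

R_{0,0} (trapezoid, 1 panel, h=2.4000): 37.390488
R_{1,0} (trapezoid, 2 panels, h=1.2000): 21.080536
R_{2,0} (trapezoid, 4 panels, h=0.6000): 15.554410
R_{1,1} = 21.080536 + (21.080536 − 37.390488)/3 = 15.643885
R_{2,1} = 15.554410 + (15.554410 − 21.080536)/3 = 13.712368
R_{2,2} = 13.712368 + (13.712368 − 15.643885)/15 = 13.583600

13.5836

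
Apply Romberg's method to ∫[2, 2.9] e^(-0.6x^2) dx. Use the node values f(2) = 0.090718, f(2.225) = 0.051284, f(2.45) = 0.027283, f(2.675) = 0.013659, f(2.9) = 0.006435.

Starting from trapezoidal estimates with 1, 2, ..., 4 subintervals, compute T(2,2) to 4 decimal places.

0.0309

T(0,0) (trapezoid, 1 panel, h=0.9000): 0.043719
T(1,0) (trapezoid, 2 panels, h=0.4500): 0.034137
T(2,0) (trapezoid, 4 panels, h=0.2250): 0.031681
T(1,1) = 0.034137 + (0.034137 − 0.043719)/3 = 0.030943
T(2,1) = 0.031681 + (0.031681 − 0.034137)/3 = 0.030862
T(2,2) = 0.030862 + (0.030862 − 0.030943)/15 = 0.030857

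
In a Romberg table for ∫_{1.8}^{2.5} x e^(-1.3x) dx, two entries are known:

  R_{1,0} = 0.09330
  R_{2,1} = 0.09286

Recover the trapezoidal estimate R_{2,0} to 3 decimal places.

From R_{2,1} = (4·R_{2,0} − R_{1,0})/3, solve for R_{2,0}:
4·R_{2,0} = 3·0.09286 + 0.09330 = 0.37188
R_{2,0} = 0.09297

0.093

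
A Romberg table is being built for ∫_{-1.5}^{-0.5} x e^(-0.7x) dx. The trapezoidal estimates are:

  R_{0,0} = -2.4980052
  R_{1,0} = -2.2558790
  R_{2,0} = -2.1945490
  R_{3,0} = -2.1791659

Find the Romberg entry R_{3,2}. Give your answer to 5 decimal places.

Richardson extrapolation on the trapezoidal column (denominator 4−1=3):
R_{2,1} = -2.1945490 + (-2.1945490 − (-2.2558790))/3 = -2.1741057
R_{3,1} = -2.1791659 + (-2.1791659 − (-2.1945490))/3 = -2.1740382
R_{3,2} = -2.1740382 + (-2.1740382 − (-2.1741057))/15 = -2.1740337

-2.17403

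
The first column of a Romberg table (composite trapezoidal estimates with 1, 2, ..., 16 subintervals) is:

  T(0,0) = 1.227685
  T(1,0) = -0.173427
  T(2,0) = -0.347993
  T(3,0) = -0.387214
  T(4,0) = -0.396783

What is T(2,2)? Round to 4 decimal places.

T(1,1) = -0.173427 + (-0.173427 − 1.227685)/3 = -0.640464
T(2,1) = (4·(-0.347993) − (-0.173427)) / 3 = -0.406182
T(2,2) = -0.406182 + (-0.406182 − (-0.640464))/15 = -0.390563

-0.3906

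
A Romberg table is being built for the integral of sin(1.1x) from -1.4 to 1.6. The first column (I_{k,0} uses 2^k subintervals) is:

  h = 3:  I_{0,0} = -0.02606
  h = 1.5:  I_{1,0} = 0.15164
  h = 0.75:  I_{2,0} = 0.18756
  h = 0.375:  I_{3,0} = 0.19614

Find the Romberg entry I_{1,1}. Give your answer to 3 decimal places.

Richardson extrapolation on the trapezoidal column (denominator 4−1=3):
I_{1,1} = 0.15164 + (0.15164 − (-0.02606))/3 = 0.21087

0.211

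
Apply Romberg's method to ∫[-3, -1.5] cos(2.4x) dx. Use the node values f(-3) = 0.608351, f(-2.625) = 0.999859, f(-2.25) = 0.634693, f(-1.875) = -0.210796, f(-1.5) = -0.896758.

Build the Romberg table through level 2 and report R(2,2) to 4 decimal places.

R(0,0) (trapezoid, 1 panel, h=1.5000): -0.216305
R(1,0) (trapezoid, 2 panels, h=0.7500): 0.367867
R(2,0) (trapezoid, 4 panels, h=0.3750): 0.479832
R(1,1) = 0.367867 + (0.367867 − (-0.216305))/3 = 0.562591
R(2,1) = 0.479832 + (0.479832 − 0.367867)/3 = 0.517154
R(2,2) = 0.517154 + (0.517154 − 0.562591)/15 = 0.514125

0.5141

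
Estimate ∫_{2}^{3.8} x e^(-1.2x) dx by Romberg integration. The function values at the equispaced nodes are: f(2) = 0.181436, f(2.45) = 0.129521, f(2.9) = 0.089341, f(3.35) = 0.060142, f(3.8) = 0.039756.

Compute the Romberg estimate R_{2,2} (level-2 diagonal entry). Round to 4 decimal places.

R_{0,0} (trapezoid, 1 panel, h=1.8000): 0.199073
R_{1,0} (trapezoid, 2 panels, h=0.9000): 0.179943
R_{2,0} (trapezoid, 4 panels, h=0.4500): 0.175320
R_{1,1} = 0.179943 + (0.179943 − 0.199073)/3 = 0.173566
R_{2,1} = 0.175320 + (0.175320 − 0.179943)/3 = 0.173779
R_{2,2} = 0.173779 + (0.173779 − 0.173566)/15 = 0.173793

0.1738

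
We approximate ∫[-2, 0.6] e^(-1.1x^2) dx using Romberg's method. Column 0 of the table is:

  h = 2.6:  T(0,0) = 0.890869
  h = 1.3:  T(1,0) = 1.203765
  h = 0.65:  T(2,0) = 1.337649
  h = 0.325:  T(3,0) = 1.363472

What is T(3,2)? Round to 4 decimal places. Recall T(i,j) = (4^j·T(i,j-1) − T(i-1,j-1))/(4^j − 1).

T(2,1) = (4·1.337649 − 1.203765) / 3 = 1.382277
T(3,1) = (4·1.363472 − 1.337649) / 3 = 1.372080
T(3,2) = (16·1.372080 − 1.382277) / 15 = 1.371400

1.3714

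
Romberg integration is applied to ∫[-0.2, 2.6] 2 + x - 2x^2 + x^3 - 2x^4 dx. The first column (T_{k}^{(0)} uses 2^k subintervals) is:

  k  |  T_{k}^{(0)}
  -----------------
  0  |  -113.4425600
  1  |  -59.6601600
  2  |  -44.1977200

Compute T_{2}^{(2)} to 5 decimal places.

Richardson extrapolation on the trapezoidal column (denominator 4−1=3):
T_{1}^{(1)} = -59.6601600 + (-59.6601600 − (-113.4425600))/3 = -41.7326933
T_{2}^{(1)} = (4·(-44.1977200) − (-59.6601600)) / 3 = -39.0435733
T_{2}^{(2)} = (16·(-39.0435733) − (-41.7326933)) / 15 = -38.8642986

-38.86430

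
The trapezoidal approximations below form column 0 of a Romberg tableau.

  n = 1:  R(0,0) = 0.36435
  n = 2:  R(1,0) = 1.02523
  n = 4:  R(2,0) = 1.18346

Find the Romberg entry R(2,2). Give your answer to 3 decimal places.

1.236

Richardson extrapolation on the trapezoidal column (denominator 4−1=3):
R(1,1) = (4·1.02523 − 0.36435) / 3 = 1.24552
R(2,1) = 1.18346 + (1.18346 − 1.02523)/3 = 1.23620
R(2,2) = 1.23620 + (1.23620 − 1.24552)/15 = 1.23558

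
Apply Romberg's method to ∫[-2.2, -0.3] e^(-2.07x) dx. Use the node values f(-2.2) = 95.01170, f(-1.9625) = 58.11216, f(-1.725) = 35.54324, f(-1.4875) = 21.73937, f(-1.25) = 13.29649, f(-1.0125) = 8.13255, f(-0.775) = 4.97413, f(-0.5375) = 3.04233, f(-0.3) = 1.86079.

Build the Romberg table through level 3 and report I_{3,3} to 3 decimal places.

45.001

I_{0,0} (trapezoid, 1 panel, h=1.9000): 92.02887
I_{1,0} (trapezoid, 2 panels, h=0.9500): 58.64610
I_{2,0} (trapezoid, 4 panels, h=0.4750): 48.56880
I_{3,0} (trapezoid, 8 panels, h=0.2375): 45.90317
I_{1,1} = 58.64610 + (58.64610 − 92.02887)/3 = 47.51851
I_{2,1} = 48.56880 + (48.56880 − 58.64610)/3 = 45.20970
I_{3,1} = 45.90317 + (45.90317 − 48.56880)/3 = 45.01463
I_{2,2} = 45.20970 + (45.20970 − 47.51851)/15 = 45.05578
I_{3,2} = 45.01463 + (45.01463 − 45.20970)/15 = 45.00163
I_{3,3} = 45.00163 + (45.00163 − 45.05578)/63 = 45.00077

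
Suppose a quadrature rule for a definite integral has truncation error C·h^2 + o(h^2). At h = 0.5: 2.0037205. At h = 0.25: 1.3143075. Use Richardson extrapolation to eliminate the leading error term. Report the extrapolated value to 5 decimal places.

1.08450

Extrapolated value = (4·A(h/2) − A(h)) / (4 − 1)
= (4·1.3143075 − 2.0037205) / 3
= 3.2535095 / 3 = 1.0845032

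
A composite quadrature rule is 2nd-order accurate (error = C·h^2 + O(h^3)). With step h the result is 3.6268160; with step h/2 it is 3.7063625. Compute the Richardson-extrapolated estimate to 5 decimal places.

The leading error scales as h^2; refining by a factor of 2 reduces it by 2^2 = 4.
Extrapolated value = (4·A(h/2) − A(h)) / (4 − 1)
= (4·3.7063625 − 3.6268160) / 3
= 11.1986340 / 3 = 3.7328780

3.73288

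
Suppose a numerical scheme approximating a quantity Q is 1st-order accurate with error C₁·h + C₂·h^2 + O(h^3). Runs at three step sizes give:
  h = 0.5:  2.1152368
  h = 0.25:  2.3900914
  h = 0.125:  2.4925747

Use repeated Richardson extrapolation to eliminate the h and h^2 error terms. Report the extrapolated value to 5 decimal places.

2.57176

First eliminate the h term (factor 2^1 = 2):
  B₁ = (2·2.3900914 − 2.1152368)/1 = 2.6649460
  B₂ = (2·2.4925747 − 2.3900914)/1 = 2.5950580
Then eliminate the h^2 term (factor 2^2 = 4):
  (4·2.5950580 − 2.6649460)/3 = 2.5717620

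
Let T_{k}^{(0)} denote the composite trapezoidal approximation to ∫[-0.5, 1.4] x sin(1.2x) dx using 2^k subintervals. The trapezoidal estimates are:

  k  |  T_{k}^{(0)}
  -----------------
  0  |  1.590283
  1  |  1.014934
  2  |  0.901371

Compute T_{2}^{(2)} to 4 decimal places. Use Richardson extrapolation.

0.8662

Richardson extrapolation on the trapezoidal column (denominator 4−1=3):
T_{1}^{(1)} = (4·1.014934 − 1.590283) / 3 = 0.823151
T_{2}^{(1)} = (4·0.901371 − 1.014934) / 3 = 0.863517
T_{2}^{(2)} = (16·0.863517 − 0.823151) / 15 = 0.866208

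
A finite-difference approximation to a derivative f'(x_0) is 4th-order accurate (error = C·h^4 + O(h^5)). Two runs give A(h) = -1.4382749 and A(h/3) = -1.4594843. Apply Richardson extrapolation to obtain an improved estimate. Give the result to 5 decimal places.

-1.45975

The leading error scales as h^4; refining by a factor of 3 reduces it by 3^4 = 81.
Extrapolated value = (81·A(h/3) − A(h)) / (81 − 1)
= (81·(-1.4594843) − (-1.4382749)) / 80
= -116.7799534 / 80 = -1.4597494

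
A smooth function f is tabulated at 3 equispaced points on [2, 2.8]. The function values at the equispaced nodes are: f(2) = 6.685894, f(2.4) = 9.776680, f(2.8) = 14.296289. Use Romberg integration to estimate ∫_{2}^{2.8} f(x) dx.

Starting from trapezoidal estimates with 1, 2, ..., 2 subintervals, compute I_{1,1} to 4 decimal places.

I_{0,0} (trapezoid, 1 panel, h=0.8000): 8.392873
I_{1,0} (trapezoid, 2 panels, h=0.4000): 8.107109
I_{1,1} = 8.107109 + (8.107109 − 8.392873)/3 = 8.011854

8.0119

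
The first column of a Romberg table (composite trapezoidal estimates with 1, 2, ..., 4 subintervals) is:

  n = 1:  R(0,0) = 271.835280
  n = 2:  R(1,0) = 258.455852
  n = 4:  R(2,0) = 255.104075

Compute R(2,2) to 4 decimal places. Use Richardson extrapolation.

253.9862

Richardson extrapolation on the trapezoidal column (denominator 4−1=3):
R(1,1) = 258.455852 + (258.455852 − 271.835280)/3 = 253.996043
R(2,1) = 255.104075 + (255.104075 − 258.455852)/3 = 253.986816
R(2,2) = (16·253.986816 − 253.996043) / 15 = 253.986201
(Column j=1 coincides with Simpson's rule on the same nodes.)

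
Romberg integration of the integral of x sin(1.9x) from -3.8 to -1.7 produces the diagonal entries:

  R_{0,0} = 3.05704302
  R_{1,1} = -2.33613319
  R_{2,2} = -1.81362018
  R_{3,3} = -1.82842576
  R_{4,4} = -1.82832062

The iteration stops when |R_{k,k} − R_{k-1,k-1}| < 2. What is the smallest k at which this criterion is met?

|R_{1,1} − R_{0,0}| = 5.39317621 ≥ 2
|R_{2,2} − R_{1,1}| = 0.52251301 < 2

k = 2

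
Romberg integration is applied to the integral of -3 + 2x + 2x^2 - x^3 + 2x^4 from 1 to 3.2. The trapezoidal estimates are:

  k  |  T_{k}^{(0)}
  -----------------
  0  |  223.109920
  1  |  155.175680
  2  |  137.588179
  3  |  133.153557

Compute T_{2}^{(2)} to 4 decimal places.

Richardson extrapolation on the trapezoidal column (denominator 4−1=3):
T_{1}^{(1)} = 155.175680 + (155.175680 − 223.109920)/3 = 132.530933
T_{2}^{(1)} = (4·137.588179 − 155.175680) / 3 = 131.725679
T_{2}^{(2)} = (16·131.725679 − 132.530933) / 15 = 131.671995

131.6720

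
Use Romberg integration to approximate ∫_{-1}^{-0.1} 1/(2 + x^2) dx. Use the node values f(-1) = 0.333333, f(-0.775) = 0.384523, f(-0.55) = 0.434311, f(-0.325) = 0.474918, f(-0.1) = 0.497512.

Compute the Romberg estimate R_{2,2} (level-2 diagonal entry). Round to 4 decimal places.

R_{0,0} (trapezoid, 1 panel, h=0.9000): 0.373880
R_{1,0} (trapezoid, 2 panels, h=0.4500): 0.382380
R_{2,0} (trapezoid, 4 panels, h=0.2250): 0.384564
R_{1,1} = 0.382380 + (0.382380 − 0.373880)/3 = 0.385213
R_{2,1} = 0.384564 + (0.384564 − 0.382380)/3 = 0.385292
R_{2,2} = 0.385292 + (0.385292 − 0.385213)/15 = 0.385297

0.3853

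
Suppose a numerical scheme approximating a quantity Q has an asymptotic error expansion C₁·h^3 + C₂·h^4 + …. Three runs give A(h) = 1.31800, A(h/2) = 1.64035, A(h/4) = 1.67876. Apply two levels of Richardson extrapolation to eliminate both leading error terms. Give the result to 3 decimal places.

1.684

First eliminate the h^3 term (factor 2^3 = 8):
  B₁ = (8·1.64035 − 1.31800)/7 = 1.68640
  B₂ = (8·1.67876 − 1.64035)/7 = 1.68425
Then eliminate the h^4 term (factor 2^4 = 16):
  (16·1.68425 − 1.68640)/15 = 1.68411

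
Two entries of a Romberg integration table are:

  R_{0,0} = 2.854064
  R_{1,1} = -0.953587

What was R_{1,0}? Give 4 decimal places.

From R_{1,1} = (4·R_{1,0} − R_{0,0})/3, solve for R_{1,0}:
4·R_{1,0} = 3·(-0.953587) + 2.854064 = -0.006697
R_{1,0} = -0.001674

-0.0017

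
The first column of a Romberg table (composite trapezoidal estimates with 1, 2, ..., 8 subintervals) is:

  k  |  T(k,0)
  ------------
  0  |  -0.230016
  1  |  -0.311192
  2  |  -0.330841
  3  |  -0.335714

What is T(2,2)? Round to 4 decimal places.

T(1,1) = -0.311192 + (-0.311192 − (-0.230016))/3 = -0.338251
T(2,1) = -0.330841 + (-0.330841 − (-0.311192))/3 = -0.337391
T(2,2) = (16·(-0.337391) − (-0.338251)) / 15 = -0.337334

-0.3373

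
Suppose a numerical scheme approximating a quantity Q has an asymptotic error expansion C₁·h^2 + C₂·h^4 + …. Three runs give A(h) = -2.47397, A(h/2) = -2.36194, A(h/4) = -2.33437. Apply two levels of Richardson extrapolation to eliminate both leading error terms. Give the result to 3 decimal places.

-2.325

First eliminate the h^2 term (factor 2^2 = 4):
  B₁ = (4·(-2.36194) − (-2.47397))/3 = -2.32460
  B₂ = (4·(-2.33437) − (-2.36194))/3 = -2.32518
Then eliminate the h^4 term (factor 2^4 = 16):
  (16·(-2.32518) − (-2.32460))/15 = -2.32522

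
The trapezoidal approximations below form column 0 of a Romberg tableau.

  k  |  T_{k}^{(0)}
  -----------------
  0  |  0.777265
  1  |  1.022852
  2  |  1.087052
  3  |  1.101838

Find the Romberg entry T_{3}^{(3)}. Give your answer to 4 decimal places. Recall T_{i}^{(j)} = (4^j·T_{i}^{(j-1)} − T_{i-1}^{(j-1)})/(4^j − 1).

T_{1}^{(1)} = (4·1.022852 − 0.777265) / 3 = 1.104714
T_{2}^{(1)} = 1.087052 + (1.087052 − 1.022852)/3 = 1.108452
T_{3}^{(1)} = 1.101838 + (1.101838 − 1.087052)/3 = 1.106767
T_{2}^{(2)} = (16·1.108452 − 1.104714) / 15 = 1.108701
T_{3}^{(2)} = (16·1.106767 − 1.108452) / 15 = 1.106655
T_{3}^{(3)} = (64·1.106655 − 1.108701) / 63 = 1.106623

1.1066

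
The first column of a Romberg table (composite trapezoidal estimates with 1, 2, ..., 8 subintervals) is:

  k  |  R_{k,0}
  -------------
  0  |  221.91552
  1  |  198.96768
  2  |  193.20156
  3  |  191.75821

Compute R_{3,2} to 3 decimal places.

R_{2,1} = 193.20156 + (193.20156 − 198.96768)/3 = 191.27952
R_{3,1} = (4·191.75821 − 193.20156) / 3 = 191.27709
R_{3,2} = 191.27709 + (191.27709 − 191.27952)/15 = 191.27693

191.277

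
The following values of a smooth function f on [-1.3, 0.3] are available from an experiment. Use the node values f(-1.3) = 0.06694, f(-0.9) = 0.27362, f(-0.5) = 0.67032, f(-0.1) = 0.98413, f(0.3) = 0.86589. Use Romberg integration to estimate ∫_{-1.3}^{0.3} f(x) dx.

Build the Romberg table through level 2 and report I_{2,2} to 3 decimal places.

0.975

I_{0,0} (trapezoid, 1 panel, h=1.6000): 0.74626
I_{1,0} (trapezoid, 2 panels, h=0.8000): 0.90939
I_{2,0} (trapezoid, 4 panels, h=0.4000): 0.95779
I_{1,1} = 0.90939 + (0.90939 − 0.74626)/3 = 0.96377
I_{2,1} = 0.95779 + (0.95779 − 0.90939)/3 = 0.97392
I_{2,2} = 0.97392 + (0.97392 − 0.96377)/15 = 0.97460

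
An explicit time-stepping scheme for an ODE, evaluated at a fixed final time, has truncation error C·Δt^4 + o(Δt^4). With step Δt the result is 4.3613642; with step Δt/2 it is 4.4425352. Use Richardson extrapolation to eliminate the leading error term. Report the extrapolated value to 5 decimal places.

The leading error scales as Δt^4; refining by a factor of 2 reduces it by 2^4 = 16.
Extrapolated value = (16·A(Δt/2) − A(Δt)) / (16 − 1)
= (16·4.4425352 − 4.3613642) / 15
= 66.7191990 / 15 = 4.4479466

4.44795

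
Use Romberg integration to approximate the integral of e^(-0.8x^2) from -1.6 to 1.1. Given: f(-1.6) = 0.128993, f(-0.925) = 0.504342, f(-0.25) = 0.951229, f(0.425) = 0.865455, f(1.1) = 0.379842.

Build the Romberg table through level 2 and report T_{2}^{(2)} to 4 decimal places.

T_{0}^{(0)} (trapezoid, 1 panel, h=2.7000): 0.686927
T_{1}^{(0)} (trapezoid, 2 panels, h=1.3500): 1.627623
T_{2}^{(0)} (trapezoid, 4 panels, h=0.6750): 1.738424
T_{1}^{(1)} = 1.627623 + (1.627623 − 0.686927)/3 = 1.941188
T_{2}^{(1)} = 1.738424 + (1.738424 − 1.627623)/3 = 1.775358
T_{2}^{(2)} = 1.775358 + (1.775358 − 1.941188)/15 = 1.764303

1.7643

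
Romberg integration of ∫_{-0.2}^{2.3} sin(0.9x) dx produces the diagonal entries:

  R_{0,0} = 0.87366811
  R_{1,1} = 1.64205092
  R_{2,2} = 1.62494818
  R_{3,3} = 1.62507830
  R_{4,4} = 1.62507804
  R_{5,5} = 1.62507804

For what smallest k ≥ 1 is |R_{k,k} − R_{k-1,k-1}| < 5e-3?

k = 3

|R_{1,1} − R_{0,0}| = 0.76838281 ≥ 5e-3
|R_{2,2} − R_{1,1}| = 0.01710274 ≥ 5e-3
|R_{3,3} − R_{2,2}| = 0.00013012 < 5e-3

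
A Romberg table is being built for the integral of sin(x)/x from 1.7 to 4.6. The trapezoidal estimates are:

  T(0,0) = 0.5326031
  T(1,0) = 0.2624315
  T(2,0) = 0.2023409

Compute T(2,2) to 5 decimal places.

0.18297

T(1,1) = (4·0.2624315 − 0.5326031) / 3 = 0.1723743
T(2,1) = (4·0.2023409 − 0.2624315) / 3 = 0.1823107
T(2,2) = (16·0.1823107 − 0.1723743) / 15 = 0.1829731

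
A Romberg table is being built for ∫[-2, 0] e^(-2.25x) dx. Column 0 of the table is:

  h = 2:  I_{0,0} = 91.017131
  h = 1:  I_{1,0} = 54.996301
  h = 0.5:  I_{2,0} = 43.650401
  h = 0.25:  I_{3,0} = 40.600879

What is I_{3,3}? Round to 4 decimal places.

39.5639

Richardson extrapolation on the trapezoidal column (denominator 4−1=3):
I_{1,1} = 54.996301 + (54.996301 − 91.017131)/3 = 42.989358
I_{2,1} = (4·43.650401 − 54.996301) / 3 = 39.868434
I_{3,1} = 40.600879 + (40.600879 − 43.650401)/3 = 39.584372
I_{2,2} = (16·39.868434 − 42.989358) / 15 = 39.660372
I_{3,2} = 39.584372 + (39.584372 − 39.868434)/15 = 39.565435
I_{3,3} = (64·39.565435 − 39.660372) / 63 = 39.563928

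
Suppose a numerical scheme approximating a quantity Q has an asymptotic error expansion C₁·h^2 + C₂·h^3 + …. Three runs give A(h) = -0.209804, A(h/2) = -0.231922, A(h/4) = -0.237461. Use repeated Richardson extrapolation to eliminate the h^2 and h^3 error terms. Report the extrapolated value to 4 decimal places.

-0.2393

First eliminate the h^2 term (factor 2^2 = 4):
  B₁ = (4·(-0.231922) − (-0.209804))/3 = -0.239295
  B₂ = (4·(-0.237461) − (-0.231922))/3 = -0.239307
Then eliminate the h^3 term (factor 2^3 = 8):
  (8·(-0.239307) − (-0.239295))/7 = -0.239309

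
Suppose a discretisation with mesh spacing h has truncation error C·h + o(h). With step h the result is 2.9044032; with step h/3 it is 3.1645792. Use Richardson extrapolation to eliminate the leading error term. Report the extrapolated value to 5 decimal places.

3.29467

The leading error scales as h; refining by a factor of 3 reduces it by 3^1 = 3.
Extrapolated value = (3·A(h/3) − A(h)) / (3 − 1)
= (3·3.1645792 − 2.9044032) / 2
= 6.5893344 / 2 = 3.2946672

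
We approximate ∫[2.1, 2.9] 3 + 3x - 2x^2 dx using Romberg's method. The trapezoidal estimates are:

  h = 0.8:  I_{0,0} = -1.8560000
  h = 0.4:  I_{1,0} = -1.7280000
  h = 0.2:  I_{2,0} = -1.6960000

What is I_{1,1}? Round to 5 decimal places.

-1.68533

Richardson extrapolation on the trapezoidal column (denominator 4−1=3):
I_{1,1} = -1.7280000 + (-1.7280000 − (-1.8560000))/3 = -1.6853333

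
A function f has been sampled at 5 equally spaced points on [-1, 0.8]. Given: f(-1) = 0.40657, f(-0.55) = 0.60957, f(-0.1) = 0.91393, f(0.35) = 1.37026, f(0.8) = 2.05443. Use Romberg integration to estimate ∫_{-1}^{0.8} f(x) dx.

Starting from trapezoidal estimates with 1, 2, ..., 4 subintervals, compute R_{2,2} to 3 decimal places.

R_{0,0} (trapezoid, 1 panel, h=1.8000): 2.21490
R_{1,0} (trapezoid, 2 panels, h=0.9000): 1.92999
R_{2,0} (trapezoid, 4 panels, h=0.4500): 1.85592
R_{1,1} = 1.92999 + (1.92999 − 2.21490)/3 = 1.83502
R_{2,1} = 1.85592 + (1.85592 − 1.92999)/3 = 1.83123
R_{2,2} = 1.83123 + (1.83123 − 1.83502)/15 = 1.83098

1.831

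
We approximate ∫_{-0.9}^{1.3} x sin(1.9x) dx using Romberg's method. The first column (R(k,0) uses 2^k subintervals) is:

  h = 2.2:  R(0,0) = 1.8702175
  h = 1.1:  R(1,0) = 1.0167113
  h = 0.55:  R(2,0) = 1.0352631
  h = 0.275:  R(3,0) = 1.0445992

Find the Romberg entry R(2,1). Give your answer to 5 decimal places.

1.04145

Richardson extrapolation on the trapezoidal column (denominator 4−1=3):
R(2,1) = (4·1.0352631 − 1.0167113) / 3 = 1.0414470
(Column j=1 coincides with Simpson's rule on the same nodes.)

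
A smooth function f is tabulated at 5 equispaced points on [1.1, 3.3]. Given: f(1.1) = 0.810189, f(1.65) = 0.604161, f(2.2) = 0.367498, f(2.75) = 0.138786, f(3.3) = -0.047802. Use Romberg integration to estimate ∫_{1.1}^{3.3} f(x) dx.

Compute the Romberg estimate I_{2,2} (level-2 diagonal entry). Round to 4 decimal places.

0.8194

I_{0,0} (trapezoid, 1 panel, h=2.2000): 0.838626
I_{1,0} (trapezoid, 2 panels, h=1.1000): 0.823561
I_{2,0} (trapezoid, 4 panels, h=0.5500): 0.820401
I_{1,1} = 0.823561 + (0.823561 − 0.838626)/3 = 0.818539
I_{2,1} = 0.820401 + (0.820401 − 0.823561)/3 = 0.819348
I_{2,2} = 0.819348 + (0.819348 − 0.818539)/15 = 0.819402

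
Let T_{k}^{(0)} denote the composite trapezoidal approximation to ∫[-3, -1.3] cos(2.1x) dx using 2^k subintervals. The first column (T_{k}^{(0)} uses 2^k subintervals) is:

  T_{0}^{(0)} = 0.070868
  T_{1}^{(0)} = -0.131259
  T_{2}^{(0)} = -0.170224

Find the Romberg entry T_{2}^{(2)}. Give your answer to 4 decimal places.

T_{1}^{(1)} = (4·(-0.131259) − 0.070868) / 3 = -0.198635
T_{2}^{(1)} = (4·(-0.170224) − (-0.131259)) / 3 = -0.183212
T_{2}^{(2)} = (16·(-0.183212) − (-0.198635)) / 15 = -0.182184
(Column j=1 coincides with Simpson's rule on the same nodes.)

-0.1822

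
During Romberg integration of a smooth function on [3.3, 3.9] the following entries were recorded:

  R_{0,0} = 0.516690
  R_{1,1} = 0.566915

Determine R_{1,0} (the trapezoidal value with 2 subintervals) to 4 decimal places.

0.5544

From R_{1,1} = (4·R_{1,0} − R_{0,0})/3, solve for R_{1,0}:
4·R_{1,0} = 3·0.566915 + 0.516690 = 2.217435
R_{1,0} = 0.554359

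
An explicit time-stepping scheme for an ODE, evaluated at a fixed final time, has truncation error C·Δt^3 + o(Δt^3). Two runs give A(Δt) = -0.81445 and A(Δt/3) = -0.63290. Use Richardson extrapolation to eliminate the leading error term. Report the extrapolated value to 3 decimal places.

The leading error scales as Δt^3; refining by a factor of 3 reduces it by 3^3 = 27.
Extrapolated value = (27·A(Δt/3) − A(Δt)) / (27 − 1)
= (27·(-0.63290) − (-0.81445)) / 26
= -16.27385 / 26 = -0.62592

-0.626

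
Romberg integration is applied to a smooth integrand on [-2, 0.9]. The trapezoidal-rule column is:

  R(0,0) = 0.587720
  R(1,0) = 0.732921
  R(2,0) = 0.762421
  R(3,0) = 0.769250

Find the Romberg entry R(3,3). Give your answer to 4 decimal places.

0.7715

Richardson extrapolation on the trapezoidal column (denominator 4−1=3):
R(1,1) = 0.732921 + (0.732921 − 0.587720)/3 = 0.781321
R(2,1) = (4·0.762421 − 0.732921) / 3 = 0.772254
R(3,1) = 0.769250 + (0.769250 − 0.762421)/3 = 0.771526
R(2,2) = (16·0.772254 − 0.781321) / 15 = 0.771650
R(3,2) = (16·0.771526 − 0.772254) / 15 = 0.771477
R(3,3) = (64·0.771477 − 0.771650) / 63 = 0.771474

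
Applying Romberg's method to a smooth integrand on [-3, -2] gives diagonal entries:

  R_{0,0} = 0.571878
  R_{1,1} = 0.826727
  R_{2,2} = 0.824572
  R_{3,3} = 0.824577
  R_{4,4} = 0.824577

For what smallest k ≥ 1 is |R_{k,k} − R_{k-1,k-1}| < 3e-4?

k = 3

|R_{1,1} − R_{0,0}| = 0.254849 ≥ 3e-4
|R_{2,2} − R_{1,1}| = 0.002155 ≥ 3e-4
|R_{3,3} − R_{2,2}| = 0.000005 < 3e-4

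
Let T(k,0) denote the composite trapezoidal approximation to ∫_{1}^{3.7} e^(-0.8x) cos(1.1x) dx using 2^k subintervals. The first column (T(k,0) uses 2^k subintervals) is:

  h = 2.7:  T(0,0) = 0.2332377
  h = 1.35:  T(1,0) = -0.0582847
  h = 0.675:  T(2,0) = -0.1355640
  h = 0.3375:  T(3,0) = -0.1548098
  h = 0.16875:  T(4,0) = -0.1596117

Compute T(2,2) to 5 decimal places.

-0.16171

Richardson extrapolation on the trapezoidal column (denominator 4−1=3):
T(1,1) = (4·(-0.0582847) − 0.2332377) / 3 = -0.1554588
T(2,1) = -0.1355640 + (-0.1355640 − (-0.0582847))/3 = -0.1613238
T(2,2) = -0.1613238 + (-0.1613238 − (-0.1554588))/15 = -0.1617148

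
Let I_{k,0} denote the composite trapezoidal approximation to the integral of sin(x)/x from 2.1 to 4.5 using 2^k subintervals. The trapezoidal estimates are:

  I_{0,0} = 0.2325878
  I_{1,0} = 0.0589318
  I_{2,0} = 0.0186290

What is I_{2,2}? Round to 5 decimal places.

I_{1,1} = 0.0589318 + (0.0589318 − 0.2325878)/3 = 0.0010465
I_{2,1} = (4·0.0186290 − 0.0589318) / 3 = 0.0051947
I_{2,2} = (16·0.0051947 − 0.0010465) / 15 = 0.0054712
(Column j=1 coincides with Simpson's rule on the same nodes.)

0.00547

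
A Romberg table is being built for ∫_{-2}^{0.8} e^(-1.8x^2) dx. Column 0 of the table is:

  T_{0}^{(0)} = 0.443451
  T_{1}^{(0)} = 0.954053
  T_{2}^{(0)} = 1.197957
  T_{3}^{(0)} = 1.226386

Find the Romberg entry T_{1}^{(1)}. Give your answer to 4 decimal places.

1.1243

Richardson extrapolation on the trapezoidal column (denominator 4−1=3):
T_{1}^{(1)} = 0.954053 + (0.954053 − 0.443451)/3 = 1.124254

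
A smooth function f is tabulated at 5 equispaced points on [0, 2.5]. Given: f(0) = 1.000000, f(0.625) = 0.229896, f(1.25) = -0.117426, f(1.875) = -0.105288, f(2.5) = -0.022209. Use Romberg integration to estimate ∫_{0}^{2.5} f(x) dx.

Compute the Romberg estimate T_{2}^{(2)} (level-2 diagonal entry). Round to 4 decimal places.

T_{0}^{(0)} (trapezoid, 1 panel, h=2.5000): 1.222239
T_{1}^{(0)} (trapezoid, 2 panels, h=1.2500): 0.464337
T_{2}^{(0)} (trapezoid, 4 panels, h=0.6250): 0.310048
T_{1}^{(1)} = 0.464337 + (0.464337 − 1.222239)/3 = 0.211703
T_{2}^{(1)} = 0.310048 + (0.310048 − 0.464337)/3 = 0.258618
T_{2}^{(2)} = 0.258618 + (0.258618 − 0.211703)/15 = 0.261746

0.2617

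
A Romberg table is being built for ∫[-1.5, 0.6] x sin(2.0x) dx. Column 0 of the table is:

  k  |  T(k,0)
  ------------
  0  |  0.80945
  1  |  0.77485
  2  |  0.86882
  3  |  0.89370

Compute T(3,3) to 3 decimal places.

0.902

T(1,1) = 0.77485 + (0.77485 − 0.80945)/3 = 0.76332
T(2,1) = 0.86882 + (0.86882 − 0.77485)/3 = 0.90014
T(3,1) = 0.89370 + (0.89370 − 0.86882)/3 = 0.90199
T(2,2) = 0.90014 + (0.90014 − 0.76332)/15 = 0.90926
T(3,2) = (16·0.90199 − 0.90014) / 15 = 0.90211
T(3,3) = 0.90211 + (0.90211 − 0.90926)/63 = 0.90200
(Column j=1 coincides with Simpson's rule on the same nodes.)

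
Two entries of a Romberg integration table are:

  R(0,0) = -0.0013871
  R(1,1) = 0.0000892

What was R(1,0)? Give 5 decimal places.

-0.00028

From R(1,1) = (4·R(1,0) − R(0,0))/3, solve for R(1,0):
4·R(1,0) = 3·0.0000892 + (-0.0013871) = -0.0011195
R(1,0) = -0.0002799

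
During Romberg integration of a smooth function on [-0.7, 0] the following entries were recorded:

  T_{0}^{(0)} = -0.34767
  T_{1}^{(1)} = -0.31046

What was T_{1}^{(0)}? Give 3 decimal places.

From T_{1}^{(1)} = (4·T_{1}^{(0)} − T_{0}^{(0)})/3, solve for T_{1}^{(0)}:
4·T_{1}^{(0)} = 3·(-0.31046) + (-0.34767) = -1.27905
T_{1}^{(0)} = -0.31976

-0.320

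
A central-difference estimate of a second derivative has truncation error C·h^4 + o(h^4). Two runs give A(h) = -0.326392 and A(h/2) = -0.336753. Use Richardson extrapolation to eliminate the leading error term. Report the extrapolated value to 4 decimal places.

The leading error scales as h^4; refining by a factor of 2 reduces it by 2^4 = 16.
Extrapolated value = (16·A(h/2) − A(h)) / (16 − 1)
= (16·(-0.336753) − (-0.326392)) / 15
= -5.061656 / 15 = -0.337444

-0.3374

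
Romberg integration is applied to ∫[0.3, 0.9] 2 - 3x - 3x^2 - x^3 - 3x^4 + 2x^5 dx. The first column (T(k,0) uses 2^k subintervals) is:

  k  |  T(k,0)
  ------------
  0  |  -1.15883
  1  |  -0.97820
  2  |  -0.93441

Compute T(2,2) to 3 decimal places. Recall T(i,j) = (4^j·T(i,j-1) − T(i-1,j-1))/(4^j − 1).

-0.920

T(1,1) = (4·(-0.97820) − (-1.15883)) / 3 = -0.91799
T(2,1) = -0.93441 + (-0.93441 − (-0.97820))/3 = -0.91981
T(2,2) = -0.91981 + (-0.91981 − (-0.91799))/15 = -0.91993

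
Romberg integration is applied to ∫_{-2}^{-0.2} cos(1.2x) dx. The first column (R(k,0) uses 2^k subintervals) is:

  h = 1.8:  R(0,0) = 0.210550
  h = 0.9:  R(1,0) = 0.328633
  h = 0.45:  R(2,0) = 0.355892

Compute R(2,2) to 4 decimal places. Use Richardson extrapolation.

Richardson extrapolation on the trapezoidal column (denominator 4−1=3):
R(1,1) = (4·0.328633 − 0.210550) / 3 = 0.367994
R(2,1) = (4·0.355892 − 0.328633) / 3 = 0.364978
R(2,2) = (16·0.364978 − 0.367994) / 15 = 0.364777
(Column j=1 coincides with Simpson's rule on the same nodes.)

0.3648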